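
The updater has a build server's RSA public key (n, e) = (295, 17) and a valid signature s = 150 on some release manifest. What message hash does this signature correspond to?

s^2 ≡ 150^2 = 22500 ≡ 80
s^4 ≡ 80^2 = 6400 ≡ 205
s^8 ≡ 205^2 = 42025 ≡ 135
s^16 ≡ 135^2 = 18225 ≡ 230
17 = 16 + 1, so s^17 ≡ 230·150 ≡ 280 (mod 295)

280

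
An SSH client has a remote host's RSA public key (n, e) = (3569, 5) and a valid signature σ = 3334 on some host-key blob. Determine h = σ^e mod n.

Squares mod 3569: σ^1≡3334, σ^2≡1690, σ^4≡900
5 = 4 + 1, so σ^5 ≡ 900·3334 ≡ 2640 (mod 3569)

2640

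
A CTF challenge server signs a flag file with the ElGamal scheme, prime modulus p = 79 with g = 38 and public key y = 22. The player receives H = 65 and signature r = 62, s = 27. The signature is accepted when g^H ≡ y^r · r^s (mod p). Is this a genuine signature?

Left side g^H mod p:
38^2 = 1444 ≡ 22
38^4 ≡ 22^2 = 484 ≡ 10
38^8 ≡ 10^2 = 100 ≡ 21
38^16 ≡ 21^2 = 441 ≡ 46
38^32 ≡ 46^2 = 2116 ≡ 62
38^64 ≡ 62^2 = 3844 ≡ 52
65 = 64 + 1, so 38^65 ≡ 52·38 ≡ 1 (mod 79)
Right side y^r · r^s mod p:
22^2 = 484 ≡ 10
22^4 ≡ 10^2 = 100 ≡ 21
22^8 ≡ 21^2 = 441 ≡ 46
22^16 ≡ 46^2 = 2116 ≡ 62
22^32 ≡ 62^2 = 3844 ≡ 52
62 = 32 + 16 + 8 + 4 + 2, so 22^62 ≡ 52·62·46·21·10 ≡ 65 (mod 79)
62^2 = 3844 ≡ 52
62^4 ≡ 52^2 = 2704 ≡ 18
62^8 ≡ 18^2 = 324 ≡ 8
62^16 ≡ 8^2 = 64
27 = 16 + 8 + 2 + 1, so 62^27 ≡ 64·8·52·62 ≡ 62 (mod 79)
65·62 = 4030 ≡ 1 (mod 79)
1 ≡ 1 (mod 79), so the signature is genuine.

genuine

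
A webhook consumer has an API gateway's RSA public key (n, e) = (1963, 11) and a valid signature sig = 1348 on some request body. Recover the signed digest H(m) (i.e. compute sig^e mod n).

sig^2 ≡ 1348^2 = 1817104 ≡ 1329
sig^4 ≡ 1329^2 = 1766241 ≡ 1504
sig^8 ≡ 1504^2 = 2262016 ≡ 640
11 = 8 + 2 + 1, so sig^11 ≡ 640·1329·1348 ≡ 1914 (mod 1963)

1914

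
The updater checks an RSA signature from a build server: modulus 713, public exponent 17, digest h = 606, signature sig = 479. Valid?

no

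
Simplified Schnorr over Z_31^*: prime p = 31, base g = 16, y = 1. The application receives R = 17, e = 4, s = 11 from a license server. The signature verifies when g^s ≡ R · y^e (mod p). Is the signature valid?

g^s mod p:
16^2 = 256 ≡ 8
16^4 ≡ 8^2 = 64 ≡ 2
16^8 ≡ 2^2 = 4
11 = 8 + 2 + 1, so 16^11 ≡ 4·8·16 ≡ 16 (mod 31)
R · y^e mod p:
1^2 = 1
1^4 ≡ 1^2 = 1
17·1 = 17 ≡ 17 (mod 31)
16 ≠ 17; the check fails.

invalid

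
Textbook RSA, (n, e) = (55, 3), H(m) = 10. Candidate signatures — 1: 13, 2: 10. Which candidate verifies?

Candidate 1: 13^2 = 169 ≡ 4; 3 = 2 + 1, so 13^3 ≡ 4·13 ≡ 52 (mod 55)
Candidate 2: 10^2 = 100 ≡ 45; 3 = 2 + 1, so 10^3 ≡ 45·10 ≡ 10 (mod 55)
  → matches H(m) = 10

2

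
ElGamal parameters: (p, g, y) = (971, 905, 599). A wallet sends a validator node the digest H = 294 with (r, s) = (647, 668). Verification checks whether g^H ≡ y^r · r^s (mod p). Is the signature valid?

valid

Left side g^H mod p:
905^2 = 819025 ≡ 472
905^4 ≡ 472^2 = 222784 ≡ 425
905^8 ≡ 425^2 = 180625 ≡ 19
905^16 ≡ 19^2 = 361
905^32 ≡ 361^2 = 130321 ≡ 207
905^64 ≡ 207^2 = 42849 ≡ 125
905^128 ≡ 125^2 = 15625 ≡ 89
905^256 ≡ 89^2 = 7921 ≡ 153
294 = 256 + 32 + 4 + 2, so 905^294 ≡ 153·207·425·472 ≡ 92 (mod 971)
Right side y^r · r^s mod p:
599^2 = 358801 ≡ 502
599^4 ≡ 502^2 = 252004 ≡ 515
599^8 ≡ 515^2 = 265225 ≡ 142
599^16 ≡ 142^2 = 20164 ≡ 744
599^32 ≡ 744^2 = 553536 ≡ 66
599^64 ≡ 66^2 = 4356 ≡ 472
599^128 ≡ 472^2 = 222784 ≡ 425
599^256 ≡ 425^2 = 180625 ≡ 19
599^512 ≡ 19^2 = 361
647 = 512 + 128 + 4 + 2 + 1, so 599^647 ≡ 361·425·515·502·599 ≡ 629 (mod 971)
647^2 = 418609 ≡ 108
647^4 ≡ 108^2 = 11664 ≡ 12
647^8 ≡ 12^2 = 144
647^16 ≡ 144^2 = 20736 ≡ 345
647^32 ≡ 345^2 = 119025 ≡ 563
647^64 ≡ 563^2 = 316969 ≡ 423
647^128 ≡ 423^2 = 178929 ≡ 265
647^256 ≡ 265^2 = 70225 ≡ 313
647^512 ≡ 313^2 = 97969 ≡ 869
668 = 512 + 128 + 16 + 8 + 4, so 647^668 ≡ 869·265·345·144·12 ≡ 454 (mod 971)
629·454 = 285566 ≡ 92 (mod 971)
92 ≡ 92 (mod 971), so the signature is genuine.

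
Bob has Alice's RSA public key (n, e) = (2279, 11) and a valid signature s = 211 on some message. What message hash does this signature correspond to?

s^2 ≡ 211^2 = 44521 ≡ 1220
s^4 ≡ 1220^2 = 1488400 ≡ 213
s^8 ≡ 213^2 = 45369 ≡ 2068
11 = 8 + 2 + 1, so s^11 ≡ 2068·1220·211 ≡ 2066 (mod 2279)

2066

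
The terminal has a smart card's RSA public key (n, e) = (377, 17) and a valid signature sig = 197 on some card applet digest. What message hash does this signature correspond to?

45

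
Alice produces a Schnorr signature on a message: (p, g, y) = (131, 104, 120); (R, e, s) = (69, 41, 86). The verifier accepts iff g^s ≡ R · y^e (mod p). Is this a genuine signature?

genuine

g^s mod p:
104^2 = 10816 ≡ 74
104^4 ≡ 74^2 = 5476 ≡ 105
104^8 ≡ 105^2 = 11025 ≡ 21
104^16 ≡ 21^2 = 441 ≡ 48
104^32 ≡ 48^2 = 2304 ≡ 77
104^64 ≡ 77^2 = 5929 ≡ 34
86 = 64 + 16 + 4 + 2, so 104^86 ≡ 34·48·105·74 ≡ 102 (mod 131)
R · y^e mod p:
120^2 = 14400 ≡ 121
120^4 ≡ 121^2 = 14641 ≡ 100
120^8 ≡ 100^2 = 10000 ≡ 44
120^16 ≡ 44^2 = 1936 ≡ 102
120^32 ≡ 102^2 = 10404 ≡ 55
41 = 32 + 8 + 1, so 120^41 ≡ 55·44·120 ≡ 104 (mod 131)
69·104 = 7176 ≡ 102 (mod 131)
102 ≡ 102 (mod 131); signature holds.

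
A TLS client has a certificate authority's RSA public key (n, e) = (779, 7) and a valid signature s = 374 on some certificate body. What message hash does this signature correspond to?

s^7 mod 779 = 143

143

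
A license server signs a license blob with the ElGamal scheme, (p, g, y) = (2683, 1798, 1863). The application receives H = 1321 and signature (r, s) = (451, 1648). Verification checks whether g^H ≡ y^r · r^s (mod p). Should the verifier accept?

accept

Left side g^H mod p:
1798^2 = 3232804 ≡ 2472
1798^4 ≡ 2472^2 = 6110784 ≡ 1593
1798^8 ≡ 1593^2 = 2537649 ≡ 2214
1798^16 ≡ 2214^2 = 4901796 ≡ 2638
1798^32 ≡ 2638^2 = 6959044 ≡ 2025
1798^64 ≡ 2025^2 = 4100625 ≡ 1001
1798^128 ≡ 1001^2 = 1002001 ≡ 1242
1798^256 ≡ 1242^2 = 1542564 ≡ 2522
1798^512 ≡ 2522^2 = 6360484 ≡ 1774
1798^1024 ≡ 1774^2 = 3147076 ≡ 2600
1321 = 1024 + 256 + 32 + 8 + 1, so 1798^1321 ≡ 2600·2522·2025·2214·1798 ≡ 1849 (mod 2683)
Right side y^r · r^s mod p:
1863^2 = 3470769 ≡ 1650
1863^4 ≡ 1650^2 = 2722500 ≡ 1938
1863^8 ≡ 1938^2 = 3755844 ≡ 2327
1863^16 ≡ 2327^2 = 5414929 ≡ 635
1863^32 ≡ 635^2 = 403225 ≡ 775
1863^64 ≡ 775^2 = 600625 ≡ 2316
1863^128 ≡ 2316^2 = 5363856 ≡ 539
1863^256 ≡ 539^2 = 290521 ≡ 757
451 = 256 + 128 + 64 + 2 + 1, so 1863^451 ≡ 757·539·2316·1650·1863 ≡ 2357 (mod 2683)
451^2 = 203401 ≡ 2176
451^4 ≡ 2176^2 = 4734976 ≡ 2164
451^8 ≡ 2164^2 = 4682896 ≡ 1061
451^16 ≡ 1061^2 = 1125721 ≡ 1544
451^32 ≡ 1544^2 = 2383936 ≡ 1432
451^64 ≡ 1432^2 = 2050624 ≡ 812
451^128 ≡ 812^2 = 659344 ≡ 2009
451^256 ≡ 2009^2 = 4036081 ≡ 849
451^512 ≡ 849^2 = 720801 ≡ 1757
451^1024 ≡ 1757^2 = 3087049 ≡ 1599
1648 = 1024 + 512 + 64 + 32 + 16, so 451^1648 ≡ 1599·1757·812·1432·1544 ≡ 233 (mod 2683)
2357·233 = 549181 ≡ 1849 (mod 2683)
1849 ≡ 1849 (mod 2683), so the signature is genuine.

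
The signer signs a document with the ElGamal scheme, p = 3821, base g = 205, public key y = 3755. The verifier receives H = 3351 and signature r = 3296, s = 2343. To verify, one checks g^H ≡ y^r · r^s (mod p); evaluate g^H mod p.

Squares mod 3821: 205^1≡205, 205^2≡3815, 205^4≡36, 205^8≡1296, 205^16≡2197, 205^32≡886, 205^64≡1691, 205^128≡1373, 205^256≡1376, 205^512≡1981, 205^1024≡194, 205^2048≡3247
3351 = 2048 + 1024 + 256 + 16 + 4 + 2 + 1, so 205^3351 ≡ 3247·194·1376·2197·36·3815·205 ≡ 1889 (mod 3821)

1889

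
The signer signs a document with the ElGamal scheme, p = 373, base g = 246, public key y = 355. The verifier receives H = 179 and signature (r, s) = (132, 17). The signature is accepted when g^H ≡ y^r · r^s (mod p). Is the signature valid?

valid

Left side g^H mod p:
Squares mod 373: 246^1≡246, 246^2≡90, 246^4≡267, 246^8≡46, 246^16≡251, 246^32≡337, 246^64≡177, 246^128≡370
179 = 128 + 32 + 16 + 2 + 1, so 246^179 ≡ 370·337·251·90·246 ≡ 319 (mod 373)
Right side y^r · r^s mod p:
Squares mod 373: 355^1≡355, 355^2≡324, 355^4≡163, 355^8≡86, 355^16≡309, 355^32≡366, 355^64≡49, 355^128≡163
132 = 128 + 4, so 355^132 ≡ 163·163 ≡ 86 (mod 373)
Squares mod 373: 132^1≡132, 132^2≡266, 132^4≡259, 132^8≡314, 132^16≡124
17 = 16 + 1, so 132^17 ≡ 124·132 ≡ 329 (mod 373)
86·329 = 28294 ≡ 319 (mod 373)
319 ≡ 319 (mod 373), so the signature is genuine.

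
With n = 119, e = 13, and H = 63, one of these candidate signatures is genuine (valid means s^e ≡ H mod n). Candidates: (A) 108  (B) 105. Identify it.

Candidate A: 108^2 = 11664 ≡ 2; 108^4 ≡ 2^2 = 4; 108^8 ≡ 4^2 = 16; 13 = 8 + 4 + 1, so 108^13 ≡ 16·4·108 ≡ 10 (mod 119)
Candidate B: 105^2 = 11025 ≡ 77; 105^4 ≡ 77^2 = 5929 ≡ 98; 105^8 ≡ 98^2 = 9604 ≡ 84; 13 = 8 + 4 + 1, so 105^13 ≡ 84·98·105 ≡ 63 (mod 119)
  → matches H = 63

B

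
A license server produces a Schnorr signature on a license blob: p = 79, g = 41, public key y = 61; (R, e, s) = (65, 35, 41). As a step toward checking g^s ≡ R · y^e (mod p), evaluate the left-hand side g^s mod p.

57

41^2 = 1681 ≡ 22
41^4 ≡ 22^2 = 484 ≡ 10
41^8 ≡ 10^2 = 100 ≡ 21
41^16 ≡ 21^2 = 441 ≡ 46
41^32 ≡ 46^2 = 2116 ≡ 62
41 = 32 + 8 + 1, so 41^41 ≡ 62·21·41 ≡ 57 (mod 79)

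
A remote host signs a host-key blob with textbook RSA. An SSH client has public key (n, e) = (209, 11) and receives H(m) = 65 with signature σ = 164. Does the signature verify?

Squares mod 209: σ^1≡164, σ^2≡144, σ^4≡45, σ^8≡144
11 = 8 + 2 + 1, so σ^11 ≡ 144·144·164 ≡ 65 (mod 209)
σ^11 mod 209 = 65 matches H(m).

verifies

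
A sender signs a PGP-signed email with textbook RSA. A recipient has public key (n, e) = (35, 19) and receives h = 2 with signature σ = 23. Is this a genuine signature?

σ^19 mod 35 = 2
2 = h, so the signature checks out.

genuine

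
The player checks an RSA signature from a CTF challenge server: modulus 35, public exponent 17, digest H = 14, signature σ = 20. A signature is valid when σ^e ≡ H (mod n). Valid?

no

σ^17 mod 35 = 20
20 ≠ 14, so verification fails.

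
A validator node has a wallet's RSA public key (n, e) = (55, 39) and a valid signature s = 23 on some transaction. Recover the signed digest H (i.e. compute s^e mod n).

Squares mod 55: s^1≡23, s^2≡34, s^4≡1, s^8≡1, s^16≡1, s^32≡1
39 = 32 + 4 + 2 + 1, so s^39 ≡ 1·1·34·23 ≡ 12 (mod 55)

12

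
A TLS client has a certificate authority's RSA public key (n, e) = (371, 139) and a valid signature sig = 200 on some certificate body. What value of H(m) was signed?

67

sig^2 ≡ 200^2 = 40000 ≡ 303
sig^4 ≡ 303^2 = 91809 ≡ 172
sig^8 ≡ 172^2 = 29584 ≡ 275
sig^16 ≡ 275^2 = 75625 ≡ 312
sig^32 ≡ 312^2 = 97344 ≡ 142
sig^64 ≡ 142^2 = 20164 ≡ 130
sig^128 ≡ 130^2 = 16900 ≡ 205
139 = 128 + 8 + 2 + 1, so sig^139 ≡ 205·275·303·200 ≡ 67 (mod 371)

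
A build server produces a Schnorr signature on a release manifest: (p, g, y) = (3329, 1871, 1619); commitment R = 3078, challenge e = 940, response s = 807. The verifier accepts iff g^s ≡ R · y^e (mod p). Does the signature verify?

does not verify

g^s mod p:
Squares mod 3329: 1871^1≡1871, 1871^2≡1862, 1871^4≡1555, 1871^8≡1171, 1871^16≡3022, 1871^32≡1037, 1871^64≡102, 1871^128≡417, 1871^256≡781, 1871^512≡754
807 = 512 + 256 + 32 + 4 + 2 + 1, so 1871^807 ≡ 754·781·1037·1555·1862·1871 ≡ 681 (mod 3329)
R · y^e mod p:
Squares mod 3329: 1619^1≡1619, 1619^2≡1238, 1619^4≡1304, 1619^8≡2626, 1619^16≡1517, 1619^32≡950, 1619^64≡341, 1619^128≡3095, 1619^256≡1492, 1619^512≡2292
940 = 512 + 256 + 128 + 32 + 8 + 4, so 1619^940 ≡ 2292·1492·3095·950·2626·1304 ≡ 2225 (mod 3329)
3078·2225 = 6848550 ≡ 797 (mod 3329)
681 ≠ 797; the check fails.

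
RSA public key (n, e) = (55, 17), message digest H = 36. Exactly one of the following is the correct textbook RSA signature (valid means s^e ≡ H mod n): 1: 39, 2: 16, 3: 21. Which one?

Candidate 1: Squares mod 55: 39^1≡39, 39^2≡36, 39^4≡31, 39^8≡26, 39^16≡16; 17 = 16 + 1, so 39^17 ≡ 16·39 ≡ 19 (mod 55)
Candidate 2: Squares mod 55: 16^1≡16, 16^2≡36, 16^4≡31, 16^8≡26, 16^16≡16; 17 = 16 + 1, so 16^17 ≡ 16·16 ≡ 36 (mod 55)
  → matches H = 36
Candidate 3: Squares mod 55: 21^1≡21, 21^2≡1, 21^4≡1, 21^8≡1, 21^16≡1; 17 = 16 + 1, so 21^17 ≡ 1·21 ≡ 21 (mod 55)

2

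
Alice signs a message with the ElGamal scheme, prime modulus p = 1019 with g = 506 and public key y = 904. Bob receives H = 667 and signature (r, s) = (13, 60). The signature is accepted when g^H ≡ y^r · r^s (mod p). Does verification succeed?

Left side g^H mod p:
506^2 = 256036 ≡ 267
506^4 ≡ 267^2 = 71289 ≡ 978
506^8 ≡ 978^2 = 956484 ≡ 662
506^16 ≡ 662^2 = 438244 ≡ 74
506^32 ≡ 74^2 = 5476 ≡ 381
506^64 ≡ 381^2 = 145161 ≡ 463
506^128 ≡ 463^2 = 214369 ≡ 379
506^256 ≡ 379^2 = 143641 ≡ 981
506^512 ≡ 981^2 = 962361 ≡ 425
667 = 512 + 128 + 16 + 8 + 2 + 1, so 506^667 ≡ 425·379·74·662·267·506 ≡ 66 (mod 1019)
Right side y^r · r^s mod p:
904^2 = 817216 ≡ 997
904^4 ≡ 997^2 = 994009 ≡ 484
904^8 ≡ 484^2 = 234256 ≡ 905
13 = 8 + 4 + 1, so 904^13 ≡ 905·484·904 ≡ 946 (mod 1019)
13^2 = 169
13^4 ≡ 169^2 = 28561 ≡ 29
13^8 ≡ 29^2 = 841
13^16 ≡ 841^2 = 707281 ≡ 95
13^32 ≡ 95^2 = 9025 ≡ 873
60 = 32 + 16 + 8 + 4, so 13^60 ≡ 873·95·841·29 ≡ 981 (mod 1019)
946·981 = 928026 ≡ 736 (mod 1019)
66 ≠ 736, so verification fails.

fails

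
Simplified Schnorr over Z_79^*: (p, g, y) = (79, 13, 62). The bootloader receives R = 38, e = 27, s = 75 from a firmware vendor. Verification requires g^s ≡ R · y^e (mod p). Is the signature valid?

invalid

g^s mod p:
Squares mod 79: 13^1≡13, 13^2≡11, 13^4≡42, 13^8≡26, 13^16≡44, 13^32≡40, 13^64≡20
75 = 64 + 8 + 2 + 1, so 13^75 ≡ 20·26·11·13 ≡ 21 (mod 79)
R · y^e mod p:
Squares mod 79: 62^1≡62, 62^2≡52, 62^4≡18, 62^8≡8, 62^16≡64
27 = 16 + 8 + 2 + 1, so 62^27 ≡ 64·8·52·62 ≡ 62 (mod 79)
38·62 = 2356 ≡ 65 (mod 79)
21 ≠ 65; the check fails.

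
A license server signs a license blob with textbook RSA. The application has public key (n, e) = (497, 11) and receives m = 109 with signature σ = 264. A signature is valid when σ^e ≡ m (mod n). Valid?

no

σ^2 ≡ 264^2 = 69696 ≡ 116
σ^4 ≡ 116^2 = 13456 ≡ 37
σ^8 ≡ 37^2 = 1369 ≡ 375
11 = 8 + 2 + 1, so σ^11 ≡ 375·116·264 ≡ 318 (mod 497)
The recovered value 318 does not match the digest 109.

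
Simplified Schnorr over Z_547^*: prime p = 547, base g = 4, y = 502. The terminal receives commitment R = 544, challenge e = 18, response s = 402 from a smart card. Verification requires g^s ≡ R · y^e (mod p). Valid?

yes

g^s mod p:
4^2 = 16
4^4 ≡ 16^2 = 256
4^8 ≡ 256^2 = 65536 ≡ 443
4^16 ≡ 443^2 = 196249 ≡ 423
4^32 ≡ 423^2 = 178929 ≡ 60
4^64 ≡ 60^2 = 3600 ≡ 318
4^128 ≡ 318^2 = 101124 ≡ 476
4^256 ≡ 476^2 = 226576 ≡ 118
402 = 256 + 128 + 16 + 2, so 4^402 ≡ 118·476·423·16 ≡ 263 (mod 547)
R · y^e mod p:
502^2 = 252004 ≡ 384
502^4 ≡ 384^2 = 147456 ≡ 313
502^8 ≡ 313^2 = 97969 ≡ 56
502^16 ≡ 56^2 = 3136 ≡ 401
18 = 16 + 2, so 502^18 ≡ 401·384 ≡ 277 (mod 547)
544·277 = 150688 ≡ 263 (mod 547)
263 ≡ 263 (mod 547); signature holds.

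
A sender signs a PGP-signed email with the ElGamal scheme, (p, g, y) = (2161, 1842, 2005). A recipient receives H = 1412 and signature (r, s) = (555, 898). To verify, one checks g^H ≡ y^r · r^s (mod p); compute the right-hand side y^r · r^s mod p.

2005^2 = 4020025 ≡ 565
2005^4 ≡ 565^2 = 319225 ≡ 1558
2005^8 ≡ 1558^2 = 2427364 ≡ 561
2005^16 ≡ 561^2 = 314721 ≡ 1376
2005^32 ≡ 1376^2 = 1893376 ≡ 340
2005^64 ≡ 340^2 = 115600 ≡ 1067
2005^128 ≡ 1067^2 = 1138489 ≡ 1803
2005^256 ≡ 1803^2 = 3250809 ≡ 665
2005^512 ≡ 665^2 = 442225 ≡ 1381
555 = 512 + 32 + 8 + 2 + 1, so 2005^555 ≡ 1381·340·561·565·2005 ≡ 2059 (mod 2161)
555^2 = 308025 ≡ 1163
555^4 ≡ 1163^2 = 1352569 ≡ 1944
555^8 ≡ 1944^2 = 3779136 ≡ 1708
555^16 ≡ 1708^2 = 2917264 ≡ 2075
555^32 ≡ 2075^2 = 4305625 ≡ 913
555^64 ≡ 913^2 = 833569 ≡ 1584
555^128 ≡ 1584^2 = 2509056 ≡ 135
555^256 ≡ 135^2 = 18225 ≡ 937
555^512 ≡ 937^2 = 877969 ≡ 603
898 = 512 + 256 + 128 + 2, so 555^898 ≡ 603·937·135·1163 ≡ 703 (mod 2161)
y^r · r^s ≡ 2059·703 = 1447477 ≡ 1768 (mod 2161)

1768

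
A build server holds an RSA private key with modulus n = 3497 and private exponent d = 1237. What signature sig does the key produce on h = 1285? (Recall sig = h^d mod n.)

h^2 ≡ 1285^2 = 1651225 ≡ 641
h^4 ≡ 641^2 = 410881 ≡ 1732
h^8 ≡ 1732^2 = 2999824 ≡ 2895
h^16 ≡ 2895^2 = 8381025 ≡ 2213
h^32 ≡ 2213^2 = 4897369 ≡ 1569
h^64 ≡ 1569^2 = 2461761 ≡ 3370
h^128 ≡ 3370^2 = 11356900 ≡ 2141
h^256 ≡ 2141^2 = 4583881 ≡ 2811
h^512 ≡ 2811^2 = 7901721 ≡ 1998
h^1024 ≡ 1998^2 = 3992004 ≡ 1927
1237 = 1024 + 128 + 64 + 16 + 4 + 1, so h^1237 ≡ 1927·2141·3370·2213·1732·1285 ≡ 739 (mod 3497)

739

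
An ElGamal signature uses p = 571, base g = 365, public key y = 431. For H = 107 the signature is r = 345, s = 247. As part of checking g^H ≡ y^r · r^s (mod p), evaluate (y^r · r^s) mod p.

355

Squares mod 571: 431^1≡431, 431^2≡186, 431^4≡336, 431^8≡409, 431^16≡549, 431^32≡484, 431^64≡146, 431^128≡189, 431^256≡319
345 = 256 + 64 + 16 + 8 + 1, so 431^345 ≡ 319·146·549·409·431 ≡ 99 (mod 571)
Squares mod 571: 345^1≡345, 345^2≡257, 345^4≡384, 345^8≡138, 345^16≡201, 345^32≡431, 345^64≡186, 345^128≡336
247 = 128 + 64 + 32 + 16 + 4 + 2 + 1, so 345^247 ≡ 336·186·431·201·384·257·345 ≡ 465 (mod 571)
y^r · r^s ≡ 99·465 = 46035 ≡ 355 (mod 571)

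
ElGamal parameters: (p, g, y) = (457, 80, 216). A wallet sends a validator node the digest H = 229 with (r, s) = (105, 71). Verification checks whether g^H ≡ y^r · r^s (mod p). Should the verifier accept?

reject

Left side g^H mod p:
Squares mod 457: 80^1≡80, 80^2≡2, 80^4≡4, 80^8≡16, 80^16≡256, 80^32≡185, 80^64≡407, 80^128≡215
229 = 128 + 64 + 32 + 4 + 1, so 80^229 ≡ 215·407·185·4·80 ≡ 377 (mod 457)
Right side y^r · r^s mod p:
Squares mod 457: 216^1≡216, 216^2≡42, 216^4≡393, 216^8≡440, 216^16≡289, 216^32≡347, 216^64≡218
105 = 64 + 32 + 8 + 1, so 216^105 ≡ 218·347·440·216 ≡ 257 (mod 457)
Squares mod 457: 105^1≡105, 105^2≡57, 105^4≡50, 105^8≡215, 105^16≡68, 105^32≡54, 105^64≡174
71 = 64 + 4 + 2 + 1, so 105^71 ≡ 174·50·57·105 ≡ 291 (mod 457)
257·291 = 74787 ≡ 296 (mod 457)
377 ≠ 296, so verification fails.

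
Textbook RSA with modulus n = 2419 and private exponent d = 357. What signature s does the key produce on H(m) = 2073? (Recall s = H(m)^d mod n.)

Squares mod 2419: (H(m))^1≡2073, (H(m))^2≡1185, (H(m))^4≡1205, (H(m))^8≡625, (H(m))^16≡1166, (H(m))^32≡78, (H(m))^64≡1246, (H(m))^128≡1937, (H(m))^256≡100
357 = 256 + 64 + 32 + 4 + 1, so (H(m))^357 ≡ 100·1246·78·1205·2073 ≡ 988 (mod 2419)

988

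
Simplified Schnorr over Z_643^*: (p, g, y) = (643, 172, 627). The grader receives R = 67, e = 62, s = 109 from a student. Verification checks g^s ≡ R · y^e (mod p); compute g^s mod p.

172^2 = 29584 ≡ 6
172^4 ≡ 6^2 = 36
172^8 ≡ 36^2 = 1296 ≡ 10
172^16 ≡ 10^2 = 100
172^32 ≡ 100^2 = 10000 ≡ 355
172^64 ≡ 355^2 = 126025 ≡ 640
109 = 64 + 32 + 8 + 4 + 1, so 172^109 ≡ 640·355·10·36·172 ≡ 637 (mod 643)

637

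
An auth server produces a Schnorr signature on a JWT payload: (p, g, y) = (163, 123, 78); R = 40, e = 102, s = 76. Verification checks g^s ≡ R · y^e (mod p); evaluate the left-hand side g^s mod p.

85

123^2 = 15129 ≡ 133
123^4 ≡ 133^2 = 17689 ≡ 85
123^8 ≡ 85^2 = 7225 ≡ 53
123^16 ≡ 53^2 = 2809 ≡ 38
123^32 ≡ 38^2 = 1444 ≡ 140
123^64 ≡ 140^2 = 19600 ≡ 40
76 = 64 + 8 + 4, so 123^76 ≡ 40·53·85 ≡ 85 (mod 163)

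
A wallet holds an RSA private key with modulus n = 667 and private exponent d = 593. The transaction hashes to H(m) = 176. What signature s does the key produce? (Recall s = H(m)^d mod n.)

641

(H(m))^2 ≡ 176^2 = 30976 ≡ 294
(H(m))^4 ≡ 294^2 = 86436 ≡ 393
(H(m))^8 ≡ 393^2 = 154449 ≡ 372
(H(m))^16 ≡ 372^2 = 138384 ≡ 315
(H(m))^32 ≡ 315^2 = 99225 ≡ 509
(H(m))^64 ≡ 509^2 = 259081 ≡ 285
(H(m))^128 ≡ 285^2 = 81225 ≡ 518
(H(m))^256 ≡ 518^2 = 268324 ≡ 190
(H(m))^512 ≡ 190^2 = 36100 ≡ 82
593 = 512 + 64 + 16 + 1, so (H(m))^593 ≡ 82·285·315·176 ≡ 641 (mod 667)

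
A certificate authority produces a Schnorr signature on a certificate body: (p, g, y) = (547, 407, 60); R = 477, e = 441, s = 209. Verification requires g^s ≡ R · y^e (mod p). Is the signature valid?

g^s mod p:
407^2 = 165649 ≡ 455
407^4 ≡ 455^2 = 207025 ≡ 259
407^8 ≡ 259^2 = 67081 ≡ 347
407^16 ≡ 347^2 = 120409 ≡ 69
407^32 ≡ 69^2 = 4761 ≡ 385
407^64 ≡ 385^2 = 148225 ≡ 535
407^128 ≡ 535^2 = 286225 ≡ 144
209 = 128 + 64 + 16 + 1, so 407^209 ≡ 144·535·69·407 ≡ 228 (mod 547)
R · y^e mod p:
60^2 = 3600 ≡ 318
60^4 ≡ 318^2 = 101124 ≡ 476
60^8 ≡ 476^2 = 226576 ≡ 118
60^16 ≡ 118^2 = 13924 ≡ 249
60^32 ≡ 249^2 = 62001 ≡ 190
60^64 ≡ 190^2 = 36100 ≡ 545
60^128 ≡ 545^2 = 297025 ≡ 4
60^256 ≡ 4^2 = 16
441 = 256 + 128 + 32 + 16 + 8 + 1, so 60^441 ≡ 16·4·190·249·118·60 ≡ 519 (mod 547)
477·519 = 247563 ≡ 319 (mod 547)
228 ≠ 319; the check fails.

invalid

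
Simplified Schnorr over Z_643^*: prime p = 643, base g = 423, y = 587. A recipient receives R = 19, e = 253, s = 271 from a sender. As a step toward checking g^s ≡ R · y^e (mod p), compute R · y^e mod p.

Squares mod 643: 587^1≡587, 587^2≡564, 587^4≡454, 587^8≡356, 587^16≡65, 587^32≡367, 587^64≡302, 587^128≡541
253 = 128 + 64 + 32 + 16 + 8 + 4 + 1, so 587^253 ≡ 541·302·367·65·356·454·587 ≡ 82 (mod 643)
R · y^e ≡ 19·82 = 1558 ≡ 272 (mod 643)

272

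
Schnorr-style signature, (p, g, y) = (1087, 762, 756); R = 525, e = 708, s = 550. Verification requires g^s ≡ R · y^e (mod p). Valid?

yes

g^s mod p:
762^2 = 580644 ≡ 186
762^4 ≡ 186^2 = 34596 ≡ 899
762^8 ≡ 899^2 = 808201 ≡ 560
762^16 ≡ 560^2 = 313600 ≡ 544
762^32 ≡ 544^2 = 295936 ≡ 272
762^64 ≡ 272^2 = 73984 ≡ 68
762^128 ≡ 68^2 = 4624 ≡ 276
762^256 ≡ 276^2 = 76176 ≡ 86
762^512 ≡ 86^2 = 7396 ≡ 874
550 = 512 + 32 + 4 + 2, so 762^550 ≡ 874·272·899·186 ≡ 15 (mod 1087)
R · y^e mod p:
756^2 = 571536 ≡ 861
756^4 ≡ 861^2 = 741321 ≡ 1074
756^8 ≡ 1074^2 = 1153476 ≡ 169
756^16 ≡ 169^2 = 28561 ≡ 299
756^32 ≡ 299^2 = 89401 ≡ 267
756^64 ≡ 267^2 = 71289 ≡ 634
756^128 ≡ 634^2 = 401956 ≡ 853
756^256 ≡ 853^2 = 727609 ≡ 406
756^512 ≡ 406^2 = 164836 ≡ 699
708 = 512 + 128 + 64 + 4, so 756^708 ≡ 699·853·634·1074 ≡ 528 (mod 1087)
525·528 = 277200 ≡ 15 (mod 1087)
15 ≡ 15 (mod 1087); signature holds.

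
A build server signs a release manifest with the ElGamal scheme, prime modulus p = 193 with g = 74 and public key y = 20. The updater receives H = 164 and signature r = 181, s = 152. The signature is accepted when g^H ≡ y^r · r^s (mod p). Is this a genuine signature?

forged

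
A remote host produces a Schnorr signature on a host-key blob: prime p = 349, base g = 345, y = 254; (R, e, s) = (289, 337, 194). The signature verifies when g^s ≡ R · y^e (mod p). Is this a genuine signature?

g^s mod p:
345^194 mod 349 = 292
R · y^e mod p:
254^337 mod 349 = 158
289·158 = 45662 ≡ 292 (mod 349)
292 ≡ 292 (mod 349); signature holds.

genuine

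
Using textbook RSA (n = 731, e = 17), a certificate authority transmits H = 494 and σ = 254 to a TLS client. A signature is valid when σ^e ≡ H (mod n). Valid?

no

σ^2 ≡ 254^2 = 64516 ≡ 188
σ^4 ≡ 188^2 = 35344 ≡ 256
σ^8 ≡ 256^2 = 65536 ≡ 477
σ^16 ≡ 477^2 = 227529 ≡ 188
17 = 16 + 1, so σ^17 ≡ 188·254 ≡ 237 (mod 731)
σ^17 mod 731 = 237, but H = 494.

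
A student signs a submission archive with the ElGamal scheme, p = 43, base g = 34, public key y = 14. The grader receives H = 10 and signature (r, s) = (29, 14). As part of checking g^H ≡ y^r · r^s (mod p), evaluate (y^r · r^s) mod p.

14

14^2 = 196 ≡ 24
14^4 ≡ 24^2 = 576 ≡ 17
14^8 ≡ 17^2 = 289 ≡ 31
14^16 ≡ 31^2 = 961 ≡ 15
29 = 16 + 8 + 4 + 1, so 14^29 ≡ 15·31·17·14 ≡ 31 (mod 43)
29^2 = 841 ≡ 24
29^4 ≡ 24^2 = 576 ≡ 17
29^8 ≡ 17^2 = 289 ≡ 31
14 = 8 + 4 + 2, so 29^14 ≡ 31·17·24 ≡ 6 (mod 43)
y^r · r^s ≡ 31·6 = 186 ≡ 14 (mod 43)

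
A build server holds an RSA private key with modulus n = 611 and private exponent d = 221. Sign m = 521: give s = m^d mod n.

Squares mod 611: m^1≡521, m^2≡157, m^4≡209, m^8≡300, m^16≡183, m^32≡495, m^64≡14, m^128≡196
221 = 128 + 64 + 16 + 8 + 4 + 1, so m^221 ≡ 196·14·183·300·209·521 ≡ 79 (mod 611)

79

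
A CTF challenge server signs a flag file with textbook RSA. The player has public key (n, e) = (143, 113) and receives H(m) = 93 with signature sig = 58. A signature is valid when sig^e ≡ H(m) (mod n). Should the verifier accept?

accept

sig^113 mod 143 = 93
Since 93 equals the digest 93, verification succeeds.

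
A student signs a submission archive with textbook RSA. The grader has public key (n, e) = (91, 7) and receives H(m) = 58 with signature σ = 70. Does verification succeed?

Squares mod 91: σ^1≡70, σ^2≡77, σ^4≡14
7 = 4 + 2 + 1, so σ^7 ≡ 14·77·70 ≡ 21 (mod 91)
σ^7 mod 91 = 21, but H(m) = 58.

fails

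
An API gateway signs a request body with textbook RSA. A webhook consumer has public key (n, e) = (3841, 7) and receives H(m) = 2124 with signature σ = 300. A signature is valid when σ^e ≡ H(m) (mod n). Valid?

no

Squares mod 3841: σ^1≡300, σ^2≡1657, σ^4≡3175
7 = 4 + 2 + 1, so σ^7 ≡ 3175·1657·300 ≡ 2554 (mod 3841)
2554 ≠ 2124, so verification fails.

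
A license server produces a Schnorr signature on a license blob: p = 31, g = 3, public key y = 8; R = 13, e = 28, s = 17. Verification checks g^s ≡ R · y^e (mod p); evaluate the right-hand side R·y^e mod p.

Squares mod 31: 8^1≡8, 8^2≡2, 8^4≡4, 8^8≡16, 8^16≡8
28 = 16 + 8 + 4, so 8^28 ≡ 8·16·4 ≡ 16 (mod 31)
R · y^e ≡ 13·16 = 208 ≡ 22 (mod 31)

22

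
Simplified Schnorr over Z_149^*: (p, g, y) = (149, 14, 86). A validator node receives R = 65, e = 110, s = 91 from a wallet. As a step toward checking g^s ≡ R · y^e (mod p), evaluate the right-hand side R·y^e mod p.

98

86^2 = 7396 ≡ 95
86^4 ≡ 95^2 = 9025 ≡ 85
86^8 ≡ 85^2 = 7225 ≡ 73
86^16 ≡ 73^2 = 5329 ≡ 114
86^32 ≡ 114^2 = 12996 ≡ 33
86^64 ≡ 33^2 = 1089 ≡ 46
110 = 64 + 32 + 8 + 4 + 2, so 86^110 ≡ 46·33·73·85·95 ≡ 123 (mod 149)
R · y^e ≡ 65·123 = 7995 ≡ 98 (mod 149)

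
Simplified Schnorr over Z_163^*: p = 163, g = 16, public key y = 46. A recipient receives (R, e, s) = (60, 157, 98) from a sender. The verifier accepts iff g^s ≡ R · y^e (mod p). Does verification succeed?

passes

g^s mod p:
Squares mod 163: 16^1≡16, 16^2≡93, 16^4≡10, 16^8≡100, 16^16≡57, 16^32≡152, 16^64≡121
98 = 64 + 32 + 2, so 16^98 ≡ 121·152·93 ≡ 97 (mod 163)
R · y^e mod p:
Squares mod 163: 46^1≡46, 46^2≡160, 46^4≡9, 46^8≡81, 46^16≡41, 46^32≡51, 46^64≡156, 46^128≡49
157 = 128 + 16 + 8 + 4 + 1, so 46^157 ≡ 49·41·81·9·46 ≡ 113 (mod 163)
60·113 = 6780 ≡ 97 (mod 163)
97 ≡ 97 (mod 163); signature holds.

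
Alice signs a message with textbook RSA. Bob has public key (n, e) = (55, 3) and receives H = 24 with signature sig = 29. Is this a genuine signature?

sig^3 mod 55 = 24
24 = H, so the signature checks out.

genuine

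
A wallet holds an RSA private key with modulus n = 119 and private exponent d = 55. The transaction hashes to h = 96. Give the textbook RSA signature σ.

Squares mod 119: h^1≡96, h^2≡53, h^4≡72, h^8≡67, h^16≡86, h^32≡18
55 = 32 + 16 + 4 + 2 + 1, so h^55 ≡ 18·86·72·53·96 ≡ 54 (mod 119)

54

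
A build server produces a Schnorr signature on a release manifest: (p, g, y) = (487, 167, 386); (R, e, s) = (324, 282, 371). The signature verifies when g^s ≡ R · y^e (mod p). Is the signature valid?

g^s mod p:
167^2 = 27889 ≡ 130
167^4 ≡ 130^2 = 16900 ≡ 342
167^8 ≡ 342^2 = 116964 ≡ 84
167^16 ≡ 84^2 = 7056 ≡ 238
167^32 ≡ 238^2 = 56644 ≡ 152
167^64 ≡ 152^2 = 23104 ≡ 215
167^128 ≡ 215^2 = 46225 ≡ 447
167^256 ≡ 447^2 = 199809 ≡ 139
371 = 256 + 64 + 32 + 16 + 2 + 1, so 167^371 ≡ 139·215·152·238·130·167 ≡ 447 (mod 487)
R · y^e mod p:
386^2 = 148996 ≡ 461
386^4 ≡ 461^2 = 212521 ≡ 189
386^8 ≡ 189^2 = 35721 ≡ 170
386^16 ≡ 170^2 = 28900 ≡ 167
386^32 ≡ 167^2 = 27889 ≡ 130
386^64 ≡ 130^2 = 16900 ≡ 342
386^128 ≡ 342^2 = 116964 ≡ 84
386^256 ≡ 84^2 = 7056 ≡ 238
282 = 256 + 16 + 8 + 2, so 386^282 ≡ 238·167·170·461 ≡ 138 (mod 487)
324·138 = 44712 ≡ 395 (mod 487)
447 ≠ 395; the check fails.

invalid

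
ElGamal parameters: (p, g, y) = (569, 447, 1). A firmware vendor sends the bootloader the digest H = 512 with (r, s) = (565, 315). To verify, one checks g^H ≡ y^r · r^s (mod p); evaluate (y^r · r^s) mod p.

1^2 = 1
1^4 ≡ 1^2 = 1
1^8 ≡ 1^2 = 1
1^16 ≡ 1^2 = 1
1^32 ≡ 1^2 = 1
1^64 ≡ 1^2 = 1
1^128 ≡ 1^2 = 1
1^256 ≡ 1^2 = 1
1^512 ≡ 1^2 = 1
565 = 512 + 32 + 16 + 4 + 1, so 1^565 ≡ 1·1·1·1·1 ≡ 1 (mod 569)
565^2 = 319225 ≡ 16
565^4 ≡ 16^2 = 256
565^8 ≡ 256^2 = 65536 ≡ 101
565^16 ≡ 101^2 = 10201 ≡ 528
565^32 ≡ 528^2 = 278784 ≡ 543
565^64 ≡ 543^2 = 294849 ≡ 107
565^128 ≡ 107^2 = 11449 ≡ 69
565^256 ≡ 69^2 = 4761 ≡ 209
315 = 256 + 32 + 16 + 8 + 2 + 1, so 565^315 ≡ 209·543·528·101·16·565 ≡ 291 (mod 569)
y^r · r^s ≡ 1·291 = 291 ≡ 291 (mod 569)

291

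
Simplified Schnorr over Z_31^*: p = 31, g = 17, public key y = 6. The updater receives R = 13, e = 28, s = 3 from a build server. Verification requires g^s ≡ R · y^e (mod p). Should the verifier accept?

accept

g^s mod p:
17^2 = 289 ≡ 10
3 = 2 + 1, so 17^3 ≡ 10·17 ≡ 15 (mod 31)
R · y^e mod p:
6^2 = 36 ≡ 5
6^4 ≡ 5^2 = 25
6^8 ≡ 25^2 = 625 ≡ 5
6^16 ≡ 5^2 = 25
28 = 16 + 8 + 4, so 6^28 ≡ 25·5·25 ≡ 25 (mod 31)
13·25 = 325 ≡ 15 (mod 31)
15 ≡ 15 (mod 31); signature holds.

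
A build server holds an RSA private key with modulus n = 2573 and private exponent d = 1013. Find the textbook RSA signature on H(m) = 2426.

636

(H(m))^2 ≡ 2426^2 = 5885476 ≡ 1025
(H(m))^4 ≡ 1025^2 = 1050625 ≡ 841
(H(m))^8 ≡ 841^2 = 707281 ≡ 2279
(H(m))^16 ≡ 2279^2 = 5193841 ≡ 1527
(H(m))^32 ≡ 1527^2 = 2331729 ≡ 591
(H(m))^64 ≡ 591^2 = 349281 ≡ 1926
(H(m))^128 ≡ 1926^2 = 3709476 ≡ 1783
(H(m))^256 ≡ 1783^2 = 3179089 ≡ 1434
(H(m))^512 ≡ 1434^2 = 2056356 ≡ 529
1013 = 512 + 256 + 128 + 64 + 32 + 16 + 4 + 1, so (H(m))^1013 ≡ 529·1434·1783·1926·591·1527·841·2426 ≡ 636 (mod 2573)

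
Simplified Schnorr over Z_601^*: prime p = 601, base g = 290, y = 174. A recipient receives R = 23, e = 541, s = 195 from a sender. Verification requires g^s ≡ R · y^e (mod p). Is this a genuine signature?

forged

g^s mod p:
290^2 = 84100 ≡ 561
290^4 ≡ 561^2 = 314721 ≡ 398
290^8 ≡ 398^2 = 158404 ≡ 341
290^16 ≡ 341^2 = 116281 ≡ 288
290^32 ≡ 288^2 = 82944 ≡ 6
290^64 ≡ 6^2 = 36
290^128 ≡ 36^2 = 1296 ≡ 94
195 = 128 + 64 + 2 + 1, so 290^195 ≡ 94·36·561·290 ≡ 516 (mod 601)
R · y^e mod p:
174^2 = 30276 ≡ 226
174^4 ≡ 226^2 = 51076 ≡ 592
174^8 ≡ 592^2 = 350464 ≡ 81
174^16 ≡ 81^2 = 6561 ≡ 551
174^32 ≡ 551^2 = 303601 ≡ 96
174^64 ≡ 96^2 = 9216 ≡ 201
174^128 ≡ 201^2 = 40401 ≡ 134
174^256 ≡ 134^2 = 17956 ≡ 527
174^512 ≡ 527^2 = 277729 ≡ 67
541 = 512 + 16 + 8 + 4 + 1, so 174^541 ≡ 67·551·81·592·174 ≡ 55 (mod 601)
23·55 = 1265 ≡ 63 (mod 601)
516 ≠ 63; the check fails.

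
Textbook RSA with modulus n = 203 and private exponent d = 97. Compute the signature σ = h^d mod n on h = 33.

138

h^2 ≡ 33^2 = 1089 ≡ 74
h^4 ≡ 74^2 = 5476 ≡ 198
h^8 ≡ 198^2 = 39204 ≡ 25
h^16 ≡ 25^2 = 625 ≡ 16
h^32 ≡ 16^2 = 256 ≡ 53
h^64 ≡ 53^2 = 2809 ≡ 170
97 = 64 + 32 + 1, so h^97 ≡ 170·53·33 ≡ 138 (mod 203)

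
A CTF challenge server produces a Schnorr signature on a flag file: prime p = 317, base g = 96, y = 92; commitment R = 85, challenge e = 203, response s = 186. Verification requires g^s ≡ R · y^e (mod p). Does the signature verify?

does not verify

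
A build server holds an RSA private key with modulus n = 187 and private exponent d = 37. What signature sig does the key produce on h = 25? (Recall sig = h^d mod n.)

9

Squares mod 187: h^1≡25, h^2≡64, h^4≡169, h^8≡137, h^16≡69, h^32≡86
37 = 32 + 4 + 1, so h^37 ≡ 86·169·25 ≡ 9 (mod 187)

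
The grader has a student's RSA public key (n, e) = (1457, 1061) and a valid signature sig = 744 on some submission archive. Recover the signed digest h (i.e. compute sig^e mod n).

sig^2 ≡ 744^2 = 553536 ≡ 1333
sig^4 ≡ 1333^2 = 1776889 ≡ 806
sig^8 ≡ 806^2 = 649636 ≡ 1271
sig^16 ≡ 1271^2 = 1615441 ≡ 1085
sig^32 ≡ 1085^2 = 1177225 ≡ 1426
sig^64 ≡ 1426^2 = 2033476 ≡ 961
sig^128 ≡ 961^2 = 923521 ≡ 1240
sig^256 ≡ 1240^2 = 1537600 ≡ 465
sig^512 ≡ 465^2 = 216225 ≡ 589
sig^1024 ≡ 589^2 = 346921 ≡ 155
1061 = 1024 + 32 + 4 + 1, so sig^1061 ≡ 155·1426·806·744 ≡ 992 (mod 1457)

992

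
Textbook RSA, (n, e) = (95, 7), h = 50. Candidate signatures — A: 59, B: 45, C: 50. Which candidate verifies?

C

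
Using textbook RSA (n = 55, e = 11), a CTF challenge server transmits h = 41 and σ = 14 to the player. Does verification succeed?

Squares mod 55: σ^1≡14, σ^2≡31, σ^4≡26, σ^8≡16
11 = 8 + 2 + 1, so σ^11 ≡ 16·31·14 ≡ 14 (mod 55)
The recovered value 14 does not match the digest 41.

fails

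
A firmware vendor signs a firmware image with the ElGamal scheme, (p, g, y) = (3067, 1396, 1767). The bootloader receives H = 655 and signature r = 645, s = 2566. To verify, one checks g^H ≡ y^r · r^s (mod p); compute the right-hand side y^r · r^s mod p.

2292

1767^2 = 3122289 ≡ 83
1767^4 ≡ 83^2 = 6889 ≡ 755
1767^8 ≡ 755^2 = 570025 ≡ 2630
1767^16 ≡ 2630^2 = 6916900 ≡ 815
1767^32 ≡ 815^2 = 664225 ≡ 1753
1767^64 ≡ 1753^2 = 3073009 ≡ 2942
1767^128 ≡ 2942^2 = 8655364 ≡ 290
1767^256 ≡ 290^2 = 84100 ≡ 1291
1767^512 ≡ 1291^2 = 1666681 ≡ 1300
645 = 512 + 128 + 4 + 1, so 1767^645 ≡ 1300·290·755·1767 ≡ 2192 (mod 3067)
645^2 = 416025 ≡ 1980
645^4 ≡ 1980^2 = 3920400 ≡ 774
645^8 ≡ 774^2 = 599076 ≡ 1011
645^16 ≡ 1011^2 = 1022121 ≡ 810
645^32 ≡ 810^2 = 656100 ≡ 2829
645^64 ≡ 2829^2 = 8003241 ≡ 1438
645^128 ≡ 1438^2 = 2067844 ≡ 686
645^256 ≡ 686^2 = 470596 ≡ 1345
645^512 ≡ 1345^2 = 1809025 ≡ 2562
645^1024 ≡ 2562^2 = 6563844 ≡ 464
645^2048 ≡ 464^2 = 215296 ≡ 606
2566 = 2048 + 512 + 4 + 2, so 645^2566 ≡ 606·2562·774·1980 ≡ 2805 (mod 3067)
y^r · r^s ≡ 2192·2805 = 6148560 ≡ 2292 (mod 3067)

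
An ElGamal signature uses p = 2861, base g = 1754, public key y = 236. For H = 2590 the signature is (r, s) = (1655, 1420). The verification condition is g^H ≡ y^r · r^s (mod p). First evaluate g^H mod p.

1981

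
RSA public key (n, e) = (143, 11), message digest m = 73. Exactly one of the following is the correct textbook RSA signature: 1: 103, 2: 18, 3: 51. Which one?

Candidate 1: Squares mod 143: 103^1≡103, 103^2≡27, 103^4≡14, 103^8≡53; 11 = 8 + 2 + 1, so 103^11 ≡ 53·27·103 ≡ 103 (mod 143)
Candidate 2: Squares mod 143: 18^1≡18, 18^2≡38, 18^4≡14, 18^8≡53; 11 = 8 + 2 + 1, so 18^11 ≡ 53·38·18 ≡ 73 (mod 143)
  → matches m = 73
Candidate 3: Squares mod 143: 51^1≡51, 51^2≡27, 51^4≡14, 51^8≡53; 11 = 8 + 2 + 1, so 51^11 ≡ 53·27·51 ≡ 51 (mod 143)

2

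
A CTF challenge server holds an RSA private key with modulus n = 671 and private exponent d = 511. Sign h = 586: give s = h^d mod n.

146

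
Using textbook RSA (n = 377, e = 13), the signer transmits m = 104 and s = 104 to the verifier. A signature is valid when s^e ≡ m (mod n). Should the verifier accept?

accept

s^13 mod 377 = 104
104 = m, so the signature checks out.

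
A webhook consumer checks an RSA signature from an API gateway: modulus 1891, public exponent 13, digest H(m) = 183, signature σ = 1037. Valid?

σ^2 ≡ 1037^2 = 1075369 ≡ 1281
σ^4 ≡ 1281^2 = 1640961 ≡ 1464
σ^8 ≡ 1464^2 = 2143296 ≡ 793
13 = 8 + 4 + 1, so σ^13 ≡ 793·1464·1037 ≡ 183 (mod 1891)
σ^13 mod 1891 = 183 matches H(m).

yes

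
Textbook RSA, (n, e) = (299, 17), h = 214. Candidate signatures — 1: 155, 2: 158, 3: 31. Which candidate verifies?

2

Candidate 1: Squares mod 299: 155^1≡155, 155^2≡105, 155^4≡261, 155^8≡248, 155^16≡209; 17 = 16 + 1, so 155^17 ≡ 209·155 ≡ 103 (mod 299)
Candidate 2: Squares mod 299: 158^1≡158, 158^2≡147, 158^4≡81, 158^8≡282, 158^16≡289; 17 = 16 + 1, so 158^17 ≡ 289·158 ≡ 214 (mod 299)
  → matches h = 214
Candidate 3: Squares mod 299: 31^1≡31, 31^2≡64, 31^4≡209, 31^8≡27, 31^16≡131; 17 = 16 + 1, so 31^17 ≡ 131·31 ≡ 174 (mod 299)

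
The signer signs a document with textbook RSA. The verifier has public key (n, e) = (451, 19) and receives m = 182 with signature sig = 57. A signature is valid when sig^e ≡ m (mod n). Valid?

yes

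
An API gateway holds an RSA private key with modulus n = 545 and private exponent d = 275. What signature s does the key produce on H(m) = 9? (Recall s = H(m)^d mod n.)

(H(m))^2 ≡ 9^2 = 81
(H(m))^4 ≡ 81^2 = 6561 ≡ 21
(H(m))^8 ≡ 21^2 = 441
(H(m))^16 ≡ 441^2 = 194481 ≡ 461
(H(m))^32 ≡ 461^2 = 212521 ≡ 516
(H(m))^64 ≡ 516^2 = 266256 ≡ 296
(H(m))^128 ≡ 296^2 = 87616 ≡ 416
(H(m))^256 ≡ 416^2 = 173056 ≡ 291
275 = 256 + 16 + 2 + 1, so (H(m))^275 ≡ 291·461·81·9 ≡ 189 (mod 545)

189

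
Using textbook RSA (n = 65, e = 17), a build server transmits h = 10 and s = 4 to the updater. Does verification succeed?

fails

s^2 ≡ 4^2 = 16
s^4 ≡ 16^2 = 256 ≡ 61
s^8 ≡ 61^2 = 3721 ≡ 16
s^16 ≡ 16^2 = 256 ≡ 61
17 = 16 + 1, so s^17 ≡ 61·4 ≡ 49 (mod 65)
49 ≠ 10, so verification fails.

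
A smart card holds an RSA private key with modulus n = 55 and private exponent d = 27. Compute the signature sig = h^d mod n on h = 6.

h^27 mod 55 = 41

41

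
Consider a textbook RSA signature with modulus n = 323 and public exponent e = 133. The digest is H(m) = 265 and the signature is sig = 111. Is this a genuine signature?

sig^2 ≡ 111^2 = 12321 ≡ 47
sig^4 ≡ 47^2 = 2209 ≡ 271
sig^8 ≡ 271^2 = 73441 ≡ 120
sig^16 ≡ 120^2 = 14400 ≡ 188
sig^32 ≡ 188^2 = 35344 ≡ 137
sig^64 ≡ 137^2 = 18769 ≡ 35
sig^128 ≡ 35^2 = 1225 ≡ 256
133 = 128 + 4 + 1, so sig^133 ≡ 256·271·111 ≡ 93 (mod 323)
The recovered value 93 does not match the digest 265.

forged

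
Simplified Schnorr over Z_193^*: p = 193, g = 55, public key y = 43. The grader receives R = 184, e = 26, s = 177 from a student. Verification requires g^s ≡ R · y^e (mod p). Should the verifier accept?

accept

g^s mod p:
55^2 = 3025 ≡ 130
55^4 ≡ 130^2 = 16900 ≡ 109
55^8 ≡ 109^2 = 11881 ≡ 108
55^16 ≡ 108^2 = 11664 ≡ 84
55^32 ≡ 84^2 = 7056 ≡ 108
55^64 ≡ 108^2 = 11664 ≡ 84
55^128 ≡ 84^2 = 7056 ≡ 108
177 = 128 + 32 + 16 + 1, so 55^177 ≡ 108·108·84·55 ≡ 150 (mod 193)
R · y^e mod p:
43^2 = 1849 ≡ 112
43^4 ≡ 112^2 = 12544 ≡ 192
43^8 ≡ 192^2 = 36864 ≡ 1
43^16 ≡ 1^2 = 1
26 = 16 + 8 + 2, so 43^26 ≡ 1·1·112 ≡ 112 (mod 193)
184·112 = 20608 ≡ 150 (mod 193)
150 ≡ 150 (mod 193); signature holds.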